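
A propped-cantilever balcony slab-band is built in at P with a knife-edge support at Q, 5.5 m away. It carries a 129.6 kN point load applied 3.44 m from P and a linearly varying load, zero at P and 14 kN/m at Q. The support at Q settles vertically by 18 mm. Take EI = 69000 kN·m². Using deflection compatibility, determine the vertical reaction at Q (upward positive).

R_Q = 58.97 kN

Choose R_Q as the redundant. The primary structure is the cantilever fixed at P.
Primary-structure tip deflection at Q by superposition:
  point load 129.6 at a = 3.44: Pa²(3L − a)/(6EI) = 3338/EI
  triangular load, peak 14 at the free end: 11w₀L⁴/(120EI) = 1174/EI
  δ_0 = 4513/EI
Flexibility coefficient — unit upward force at Q: δ_{QQ} = L³/(3EI) = 55.46/EI.
With EI = 69000 kN·m²: δ_0 = 0.065399 m and δ_{QQ} = 0.000804 m/kN.
Compatibility — the beam at Q must follow the support down by 0.018 m: δ_0 − R_Q·δ_{QQ} = 0.018, so R_Q = (0.065399 − 0.018)/0.000804 = 58.97 kN.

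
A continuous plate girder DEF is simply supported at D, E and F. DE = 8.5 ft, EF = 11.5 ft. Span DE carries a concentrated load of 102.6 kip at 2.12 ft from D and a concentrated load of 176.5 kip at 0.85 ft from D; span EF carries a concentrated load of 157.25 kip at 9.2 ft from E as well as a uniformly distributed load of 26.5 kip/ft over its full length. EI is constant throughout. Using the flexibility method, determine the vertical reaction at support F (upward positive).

R_F = 241.1 kip

Take M_E as the redundant. Released structure: two simple spans DE and EF with a hinge at E.
End slopes at the hinge E, treating each span as simply supported:
  span DE: point load 102.6 at a = 2.12: Pab(L + a)/(6LEI) = 289/EI
  span DE: point load 176.5 at a = 0.85: Pab(L + a)/(6LEI) = 210.4/EI
  span EF: point load 157.25 at a = 9.2: Pab(L + b)/(6LEI) = 665.5/EI
  span EF: UDL 26.5: wL³/(24EI) = 1679/EI
  relative rotation θ_0 = (499.4 + 2345)/EI = 2844/EI
A unit hogging moment at E produces rotation L₁/(3EI) + L₂/(3EI) = 6.667/EI.
Compatibility: M_E·(L₁+L₂)/(3EI) = θ_0, giving M_E = 426.6 kip·ft (hogging).
Span EF, ΣM about F: R_E^{EF}·11.5 = 2114 + 426.6, so R_E^{EF} = 220.9 kip and R_F = 462 − 220.9 = 241.1 kip.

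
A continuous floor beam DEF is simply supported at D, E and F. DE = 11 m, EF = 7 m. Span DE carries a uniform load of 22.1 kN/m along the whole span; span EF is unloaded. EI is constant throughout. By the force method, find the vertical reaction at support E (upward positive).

R_E = 169.3 kN

Take M_E as the redundant. Released structure: two simple spans DE and EF with a hinge at E.
End slopes at the hinge E, treating each span as simply supported:
  span DE: UDL 22.1: wL³/(24EI) = 1226/EI
  relative rotation θ_0 = (1226 + 0)/EI = 1226/EI
A unit hogging moment at E produces rotation L₁/(3EI) + L₂/(3EI) = 6/EI.
Slope continuity at E: θ_0 = M_E·6/EI, so M_E = 1226/6 = 204.3 kN·m (hogging).
Span DE, ΣM about D with M_E applied at E: R_E^{DE}·11 = 1337 + 204.3, so R_E^{DE} = 140.1 kN and R_D = 243.1 − 140.1 = 103 kN.
Span EF, ΣM about F: R_E^{EF}·7 = 0 + 204.3, so R_E^{EF} = 29.18 kN and R_F = 0 − 29.18 = -29.18 kN.
R_E = 140.1 + 29.18 = 169.3 kN.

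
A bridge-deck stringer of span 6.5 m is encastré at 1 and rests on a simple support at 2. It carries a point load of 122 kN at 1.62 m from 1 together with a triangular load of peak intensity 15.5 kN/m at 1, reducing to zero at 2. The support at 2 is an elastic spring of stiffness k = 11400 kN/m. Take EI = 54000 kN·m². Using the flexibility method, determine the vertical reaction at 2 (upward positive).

Release the roller at 2. Primary structure: cantilever fixed at 1.
Downward deflection at the released point 2 due to the loads:
  point load 122 at a = 1.62: Pa²(3L − a)/(6EI) = 954.1/EI
  triangular load, peak 15.5 at the fixed end: w₀L⁴/(30EI) = 922.3/EI
  δ_0 = 1876/EI
Flexibility coefficient — unit upward force at 2: δ_{22} = L³/(3EI) = 91.54/EI.
With EI = 54000 kN·m²: δ_0 = 0.034748 m and δ_{22} = 0.001695 m/kN.
Compatibility — the spring shortens by R_2/k under the reaction it provides: δ_0 − R_2·δ_{22} = R_2/k. With 1/k = 0.000088 m/kN, R_2 = δ_0 / (δ_{22} + 1/k) = 0.034748 / (0.001695 + 0.000088) = 19.49 kN.

R_2 = 19.49 kN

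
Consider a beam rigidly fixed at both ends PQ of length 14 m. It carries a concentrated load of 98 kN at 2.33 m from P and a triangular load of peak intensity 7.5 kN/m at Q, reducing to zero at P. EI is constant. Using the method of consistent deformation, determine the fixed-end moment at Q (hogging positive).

Take the two fixed-end moments M_P, M_Q as redundants; the released structure is the simple span PQ.
Simple-span end rotations at P and Q under the given loads:
  at P: point load 98 at a = 2.33: Pab(L + b)/(6LEI) = 814.3/EI
  at Q: point load 98 at a = 2.33: Pab(L + a)/(6LEI) = 518/EI
  at P: triangular load, peak 7.5: 7w₀L³/(360EI) = 400.2/EI
  at Q: triangular load, peak 7.5: w₀L³/(45EI) = 457.3/EI
  θ_P0 = 1214/EI,  θ_Q0 = 975.4/EI
Flexibility coefficients: a unit moment at one end gives L/(3EI) there and L/(6EI) at the far end, so f₁₁ = f₂₂ = 4.667/EI and f₁₂ = f₂₁ = 2.333/EI.
Compatibility — zero rotation at each built-in end:
  4.667 M_P + 2.333 M_Q = 1214
  2.333 M_P + 4.667 M_Q = 975.4
Solving the pair gives M_P = 207.7 kN·m and M_Q = 105.2 kN·m (hogging).

M_Q = 105.2 kN·m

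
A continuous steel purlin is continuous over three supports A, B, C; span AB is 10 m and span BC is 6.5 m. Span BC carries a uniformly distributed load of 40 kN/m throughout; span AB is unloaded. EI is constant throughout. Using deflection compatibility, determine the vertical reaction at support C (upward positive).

R_C = 117.2 kN

Release continuity at B by inserting a hinge; the redundant is the internal moment M_B. The primary structure is two simply-supported spans AB and BC.
Discontinuity in slope at B on the released structure — sum the simple-span end rotations:
  span BC: UDL 40: wL³/(24EI) = 457.7/EI
  relative rotation θ_0 = (0 + 457.7)/EI = 457.7/EI
A unit hogging moment at B produces rotation L₁/(3EI) + L₂/(3EI) = 5.5/EI.
Compatibility: M_B·(L₁+L₂)/(3EI) = θ_0, giving M_B = 83.22 kN·m (hogging).
Span BC, ΣM about C: R_B^{BC}·6.5 = 845 + 83.22, so R_B^{BC} = 142.8 kN and R_C = 260 − 142.8 = 117.2 kN.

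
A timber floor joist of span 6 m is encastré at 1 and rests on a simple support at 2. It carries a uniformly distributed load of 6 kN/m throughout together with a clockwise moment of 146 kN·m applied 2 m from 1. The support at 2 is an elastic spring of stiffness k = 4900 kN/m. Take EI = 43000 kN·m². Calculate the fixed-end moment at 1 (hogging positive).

Choose R_2 as the redundant. The primary structure is the cantilever fixed at 1.
Downward deflection at the released point 2 due to the loads:
  UDL 6: wL⁴/(8EI) = 972/EI
  clockwise couple 146 at a = 2: M₀a(2L − a)/(2EI) = 1460/EI
  δ_0 = 2432/EI
Flexibility coefficient — unit upward force at 2: δ_{22} = L³/(3EI) = 72/EI.
With EI = 43000 kN·m²: δ_0 = 0.056558 m and δ_{22} = 0.001674 m/kN.
Compatibility — the spring shortens by R_2/k under the reaction it provides: δ_0 − R_2·δ_{22} = R_2/k. With 1/k = 0.000204 m/kN, R_2 = δ_0 / (δ_{22} + 1/k) = 0.056558 / (0.001674 + 0.000204) = 30.11 kN.
Moment equilibrium about 1: M_1 = Σ(load moments about 1) − R_2·L = 254 − 30.11×6 = 73.35 kN·m.

M_1 = 73.35 kN·m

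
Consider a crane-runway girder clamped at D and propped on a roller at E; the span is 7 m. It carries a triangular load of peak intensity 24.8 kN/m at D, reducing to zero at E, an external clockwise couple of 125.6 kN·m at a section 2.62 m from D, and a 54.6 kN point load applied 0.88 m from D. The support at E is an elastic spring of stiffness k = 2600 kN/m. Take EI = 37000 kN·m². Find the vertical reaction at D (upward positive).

Choose R_E as the redundant. The primary structure is the cantilever fixed at D.
Primary-structure tip deflection at E by superposition:
  triangular load, peak 24.8 at the fixed end: w₀L⁴/(30EI) = 1985/EI
  clockwise couple 125.6 at a = 2.62: M₀a(2L − a)/(2EI) = 1872/EI
  point load 54.6 at a = 0.88: Pa²(3L − a)/(6EI) = 141.8/EI
  δ_0 = 3999/EI
Flexibility coefficient — unit upward force at E: δ_{EE} = L³/(3EI) = 114.3/EI.
With EI = 37000 kN·m²: δ_0 = 0.10808 m and δ_{EE} = 0.00309 m/kN.
Compatibility — the spring shortens by R_E/k under the reaction it provides: δ_0 − R_E·δ_{EE} = R_E/k. With 1/k = 0.000385 m/kN, R_E = δ_0 / (δ_{EE} + 1/k) = 0.10808 / (0.00309 + 0.000385) = 31.11 kN.
Vertical equilibrium: R_D = ΣP − R_E = 141.4 − 31.11 = 110.3 kN.

R_D = 110.3 kN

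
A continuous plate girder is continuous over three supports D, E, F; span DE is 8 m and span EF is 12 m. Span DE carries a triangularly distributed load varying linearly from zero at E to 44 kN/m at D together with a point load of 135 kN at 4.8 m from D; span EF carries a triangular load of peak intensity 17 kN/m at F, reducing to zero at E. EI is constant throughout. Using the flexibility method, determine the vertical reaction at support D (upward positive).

R_D = 142 kN

Release continuity at E by inserting a hinge; the redundant is the internal moment M_E. The primary structure is two simply-supported spans DE and EF.
End slopes at the hinge E, treating each span as simply supported:
  span DE: triangular load, peak 44: 7w₀L³/(360EI) = 438/EI
  span DE: point load 135 at a = 4.8: Pab(L + a)/(6LEI) = 553/EI
  span EF: triangular load, peak 17: 7w₀L³/(360EI) = 571.2/EI
  relative rotation θ_0 = (991 + 571.2)/EI = 1562/EI
A unit hogging moment at E produces rotation L₁/(3EI) + L₂/(3EI) = 6.667/EI.
Slope continuity at E: θ_0 = M_E·6.667/EI, so M_E = 1562/6.667 = 234.3 kN·m (hogging).
Span DE, ΣM about D with M_E applied at E: R_E^{DE}·8 = 1117 + 234.3, so R_E^{DE} = 169 kN and R_D = 311 − 169 = 142 kN.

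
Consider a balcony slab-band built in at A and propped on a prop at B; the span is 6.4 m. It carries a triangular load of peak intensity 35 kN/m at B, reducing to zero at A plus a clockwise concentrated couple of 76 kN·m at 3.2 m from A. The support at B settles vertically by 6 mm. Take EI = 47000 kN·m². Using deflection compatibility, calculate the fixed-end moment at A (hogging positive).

Choose R_B as the redundant. The primary structure is the cantilever fixed at A.
Deflection at B on the released cantilever, summing each load's contribution:
  triangular load, peak 35 at the free end: 11w₀L⁴/(120EI) = 5383/EI
  clockwise couple 76 at a = 3.2: M₀a(2L − a)/(2EI) = 1167/EI
  δ_0 = 6550/EI
Flexibility coefficient — unit upward force at B: δ_{BB} = L³/(3EI) = 87.38/EI.
With EI = 47000 kN·m²: δ_0 = 0.13936 m and δ_{BB} = 0.001859 m/kN.
Compatibility — the beam at B must follow the support down by 0.006 m: δ_0 − R_B·δ_{BB} = 0.006, so R_B = (0.13936 − 0.006)/0.001859 = 71.73 kN.
Moment equilibrium about A: M_A = Σ(load moments about A) − R_B·L = 553.9 − 71.73×6.4 = 94.78 kN·m.

M_A = 94.78 kN·m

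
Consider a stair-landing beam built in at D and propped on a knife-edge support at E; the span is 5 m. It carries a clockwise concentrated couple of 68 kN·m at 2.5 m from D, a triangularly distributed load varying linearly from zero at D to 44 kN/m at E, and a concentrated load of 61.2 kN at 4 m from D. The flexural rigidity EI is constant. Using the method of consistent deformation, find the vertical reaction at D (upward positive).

R_D = 52.32 kN

Choose R_E as the redundant. The primary structure is the cantilever fixed at D.
Downward deflection at the released point E due to the loads:
  clockwise couple 68 at a = 2.5: M₀a(2L − a)/(2EI) = 637.5/EI
  triangular load, peak 44 at the free end: 11w₀L⁴/(120EI) = 2521/EI
  point load 61.2 at a = 4: Pa²(3L − a)/(6EI) = 1795/EI
  δ_0 = 4954/EI
Flexibility coefficient — unit upward force at E: δ_{EE} = L³/(3EI) = 41.67/EI.
Compatibility at E: δ_0 − R_E·δ_{EE} = 0, so R_E = 4954/41.67 = 118.9 kN.
Vertical equilibrium: R_D = ΣP − R_E = 171.2 − 118.9 = 52.32 kN.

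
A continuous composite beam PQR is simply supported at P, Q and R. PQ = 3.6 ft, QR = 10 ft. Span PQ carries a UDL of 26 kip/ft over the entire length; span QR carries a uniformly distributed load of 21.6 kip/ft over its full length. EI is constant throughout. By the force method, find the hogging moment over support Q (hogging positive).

M_Q = 209.7 kip·ft

Take M_Q as the redundant. Released structure: two simple spans PQ and QR with a hinge at Q.
Discontinuity in slope at Q on the released structure — sum the simple-span end rotations:
  span PQ: UDL 26: wL³/(24EI) = 50.54/EI
  span QR: UDL 21.6: wL³/(24EI) = 900/EI
  relative rotation θ_0 = (50.54 + 900)/EI = 950.5/EI
A unit hogging moment at Q produces rotation L₁/(3EI) + L₂/(3EI) = 4.533/EI.
Slope continuity at Q: θ_0 = M_Q·4.533/EI, so M_Q = 950.5/4.533 = 209.7 kip·ft (hogging).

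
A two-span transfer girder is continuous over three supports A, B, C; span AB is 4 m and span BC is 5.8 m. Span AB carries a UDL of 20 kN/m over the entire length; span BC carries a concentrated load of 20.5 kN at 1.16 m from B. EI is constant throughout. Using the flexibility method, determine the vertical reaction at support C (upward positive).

Release continuity at B by inserting a hinge; the redundant is the internal moment M_B. The primary structure is two simply-supported spans AB and BC.
Rotations at B on the released spans (each span's end-slope, ×1/EI):
  span AB: UDL 20: wL³/(24EI) = 53.33/EI
  span BC: point load 20.5 at a = 1.16: Pab(L + b)/(6LEI) = 33.1/EI
  relative rotation θ_0 = (53.33 + 33.1)/EI = 86.44/EI
A unit hogging moment at B produces rotation L₁/(3EI) + L₂/(3EI) = 3.267/EI.
Slope continuity at B: θ_0 = M_B·3.267/EI, so M_B = 86.44/3.267 = 26.46 kN·m (hogging).
Span BC, ΣM about C: R_B^{BC}·5.8 = 95.12 + 26.46, so R_B^{BC} = 20.96 kN and R_C = 20.5 − 20.96 = -0.462 kN.

R_C = -0.462 kN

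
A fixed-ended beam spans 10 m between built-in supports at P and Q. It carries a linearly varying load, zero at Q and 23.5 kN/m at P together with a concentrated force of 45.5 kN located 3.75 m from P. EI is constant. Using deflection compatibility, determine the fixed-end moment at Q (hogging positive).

M_Q = 118.3 kN·m

Release both end moments; the primary structure is a simply-supported span PQ with redundants M_P and M_Q.
Simple-span end rotations at P and Q under the given loads:
  at P: triangular load, peak 23.5: w₀L³/(45EI) = 522.2/EI
  at Q: triangular load, peak 23.5: 7w₀L³/(360EI) = 456.9/EI
  at P: point load 45.5 at a = 3.75: Pab(L + b)/(6LEI) = 288.8/EI
  at Q: point load 45.5 at a = 3.75: Pab(L + a)/(6LEI) = 244.4/EI
  θ_P0 = 811/EI,  θ_Q0 = 701.3/EI
Flexibility coefficients: a unit moment at one end gives L/(3EI) there and L/(6EI) at the far end, so f₁₁ = f₂₂ = 3.333/EI and f₁₂ = f₂₁ = 1.667/EI.
Compatibility — zero rotation at each built-in end:
  3.333 M_P + 1.667 M_Q = 811
  1.667 M_P + 3.333 M_Q = 701.3
Solving the pair gives M_P = 184.2 kN·m and M_Q = 118.3 kN·m (hogging).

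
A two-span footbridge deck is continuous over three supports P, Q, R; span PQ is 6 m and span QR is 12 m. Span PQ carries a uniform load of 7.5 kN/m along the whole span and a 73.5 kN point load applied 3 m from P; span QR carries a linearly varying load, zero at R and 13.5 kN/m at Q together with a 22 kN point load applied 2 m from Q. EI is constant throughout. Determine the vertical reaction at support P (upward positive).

R_P = 34.65 kN

Take M_Q as the redundant. Released structure: two simple spans PQ and QR with a hinge at Q.
Rotations at Q on the released spans (each span's end-slope, ×1/EI):
  span PQ: UDL 7.5: wL³/(24EI) = 67.5/EI
  span PQ: point load 73.5 at a = 3: Pab(L + a)/(6LEI) = 165.4/EI
  span QR: triangular load, peak 13.5: w₀L³/(45EI) = 518.4/EI
  span QR: point load 22 at a = 2: Pab(L + b)/(6LEI) = 134.4/EI
  relative rotation θ_0 = (232.9 + 652.8)/EI = 885.7/EI
A unit hogging moment at Q produces rotation L₁/(3EI) + L₂/(3EI) = 6/EI.
Slope continuity at Q: θ_0 = M_Q·6/EI, so M_Q = 885.7/6 = 147.6 kN·m (hogging).
Span PQ, ΣM about P with M_Q applied at Q: R_Q^{PQ}·6 = 355.5 + 147.6, so R_Q^{PQ} = 83.85 kN and R_P = 118.5 − 83.85 = 34.65 kN.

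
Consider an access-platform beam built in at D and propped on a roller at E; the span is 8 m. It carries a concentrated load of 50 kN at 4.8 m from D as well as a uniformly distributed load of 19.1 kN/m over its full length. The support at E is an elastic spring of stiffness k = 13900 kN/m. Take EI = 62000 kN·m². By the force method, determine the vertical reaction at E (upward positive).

Take the reaction at E as the redundant and release it; the primary structure is a cantilever fixed at D.
Deflection at E on the released cantilever, summing each load's contribution:
  point load 50 at a = 4.8: Pa²(3L − a)/(6EI) = 3686/EI
  UDL 19.1: wL⁴/(8EI) = 9779/EI
  δ_0 = 13466/EI
Flexibility coefficient — unit upward force at E: δ_{EE} = L³/(3EI) = 170.7/EI.
With EI = 62000 kN·m²: δ_0 = 0.21719 m and δ_{EE} = 0.002753 m/kN.
Compatibility — the spring shortens by R_E/k under the reaction it provides: δ_0 − R_E·δ_{EE} = R_E/k. With 1/k = 0.000072 m/kN, R_E = δ_0 / (δ_{EE} + 1/k) = 0.21719 / (0.002753 + 0.000072) = 76.89 kN.

R_E = 76.89 kN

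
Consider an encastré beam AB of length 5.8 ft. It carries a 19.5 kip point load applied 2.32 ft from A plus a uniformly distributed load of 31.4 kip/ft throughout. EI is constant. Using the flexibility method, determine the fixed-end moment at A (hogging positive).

M_A = 104.3 kip·ft

Take the two fixed-end moments M_A, M_B as redundants; the released structure is the simple span AB.
End rotations of the released simple span under the applied load (×1/EI):
  at A: point load 19.5 at a = 2.32: Pab(L + b)/(6LEI) = 41.98/EI
  at B: point load 19.5 at a = 2.32: Pab(L + a)/(6LEI) = 36.73/EI
  at A: UDL 31.4: wL³/(24EI) = 255.3/EI
  at B: UDL 31.4: wL³/(24EI) = 255.3/EI
  θ_A0 = 297.3/EI,  θ_B0 = 292/EI
Flexibility coefficients: a unit moment at one end gives L/(3EI) there and L/(6EI) at the far end, so f₁₁ = f₂₂ = 1.933/EI and f₁₂ = f₂₁ = 0.9667/EI.
Compatibility — zero rotation at each built-in end:
  1.933 M_A + 0.9667 M_B = 297.3
  0.9667 M_A + 1.933 M_B = 292
Solving the pair gives M_A = 104.3 kip·ft and M_B = 98.88 kip·ft (hogging).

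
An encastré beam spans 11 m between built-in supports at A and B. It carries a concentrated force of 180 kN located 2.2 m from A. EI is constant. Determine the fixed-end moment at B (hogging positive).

M_B = 63.36 kN·m

Release both end moments; the primary structure is a simply-supported span AB with redundants M_A and M_B.
Simple-span end rotations at A and B under the given loads:
  at A: point load 180 at a = 2.2: Pab(L + b)/(6LEI) = 1045/EI
  at B: point load 180 at a = 2.2: Pab(L + a)/(6LEI) = 697/EI
  θ_A0 = 1045/EI,  θ_B0 = 697/EI
Flexibility coefficients: a unit moment at one end gives L/(3EI) there and L/(6EI) at the far end, so f₁₁ = f₂₂ = 3.667/EI and f₁₂ = f₂₁ = 1.833/EI.
Compatibility — zero rotation at each built-in end:
  3.667 M_A + 1.833 M_B = 1045
  1.833 M_A + 3.667 M_B = 697
Solving the pair gives M_A = 253.4 kN·m and M_B = 63.36 kN·m (hogging).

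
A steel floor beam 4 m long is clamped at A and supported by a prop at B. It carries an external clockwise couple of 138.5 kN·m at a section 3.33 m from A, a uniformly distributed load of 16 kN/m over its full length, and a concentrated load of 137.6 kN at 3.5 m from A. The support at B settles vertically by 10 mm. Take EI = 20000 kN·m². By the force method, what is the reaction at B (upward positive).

R_B = 177 kN

Release the roller at B. Primary structure: cantilever fixed at A.
Primary-structure tip deflection at B by superposition:
  clockwise couple 138.5 at a = 3.33: M₀a(2L − a)/(2EI) = 1077/EI
  UDL 16: wL⁴/(8EI) = 512/EI
  point load 137.6 at a = 3.5: Pa²(3L − a)/(6EI) = 2388/EI
  δ_0 = 3977/EI
Flexibility coefficient — unit upward force at B: δ_{BB} = L³/(3EI) = 21.33/EI.
With EI = 20000 kN·m²: δ_0 = 0.19884 m and δ_{BB} = 0.001067 m/kN.
Compatibility — the beam at B must follow the support down by 0.01 m: δ_0 − R_B·δ_{BB} = 0.01, so R_B = (0.19884 − 0.01)/0.001067 = 177 kN.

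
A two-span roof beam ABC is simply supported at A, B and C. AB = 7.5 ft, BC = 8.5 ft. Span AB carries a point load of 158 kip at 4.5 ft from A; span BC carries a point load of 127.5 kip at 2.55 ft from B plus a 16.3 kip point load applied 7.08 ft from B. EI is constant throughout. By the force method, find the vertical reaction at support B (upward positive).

R_B = 240.8 kip

Insert a hinge at B; M_B is the redundant, and each span becomes simply supported.
Discontinuity in slope at B on the released structure — sum the simple-span end rotations:
  span AB: point load 158 at a = 4.5: Pab(L + a)/(6LEI) = 568.8/EI
  span BC: point load 127.5 at a = 2.55: Pab(L + b)/(6LEI) = 548.1/EI
  span BC: point load 16.3 at a = 7.08: Pab(L + b)/(6LEI) = 31.88/EI
  relative rotation θ_0 = (568.8 + 580)/EI = 1149/EI
A unit hogging moment at B produces rotation L₁/(3EI) + L₂/(3EI) = 5.333/EI.
Slope continuity at B: θ_0 = M_B·5.333/EI, so M_B = 1149/5.333 = 215.4 kip·ft (hogging).
Span AB, ΣM about A with M_B applied at B: R_B^{AB}·7.5 = 711 + 215.4, so R_B^{AB} = 123.5 kip and R_A = 158 − 123.5 = 34.48 kip.
Span BC, ΣM about C: R_B^{BC}·8.5 = 781.8 + 215.4, so R_B^{BC} = 117.3 kip and R_C = 143.8 − 117.3 = 26.49 kip.
R_B = 123.5 + 117.3 = 240.8 kip.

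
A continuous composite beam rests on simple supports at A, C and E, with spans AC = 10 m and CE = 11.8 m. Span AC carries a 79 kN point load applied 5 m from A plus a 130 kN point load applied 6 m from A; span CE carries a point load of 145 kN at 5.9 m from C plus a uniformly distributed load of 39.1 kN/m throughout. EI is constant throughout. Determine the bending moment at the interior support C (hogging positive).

M_C = 724.5 kN·m

Take M_C as the redundant. Released structure: two simple spans AC and CE with a hinge at C.
End slopes at the hinge C, treating each span as simply supported:
  span AC: point load 79 at a = 5: Pab(L + a)/(6LEI) = 493.8/EI
  span AC: point load 130 at a = 6: Pab(L + a)/(6LEI) = 832/EI
  span CE: point load 145 at a = 5.9: Pab(L + b)/(6LEI) = 1262/EI
  span CE: UDL 39.1: wL³/(24EI) = 2677/EI
  relative rotation θ_0 = (1326 + 3939)/EI = 5264/EI
A unit hogging moment at C produces rotation L₁/(3EI) + L₂/(3EI) = 7.267/EI.
Slope continuity at C: θ_0 = M_C·7.267/EI, so M_C = 5264/7.267 = 724.5 kN·m (hogging).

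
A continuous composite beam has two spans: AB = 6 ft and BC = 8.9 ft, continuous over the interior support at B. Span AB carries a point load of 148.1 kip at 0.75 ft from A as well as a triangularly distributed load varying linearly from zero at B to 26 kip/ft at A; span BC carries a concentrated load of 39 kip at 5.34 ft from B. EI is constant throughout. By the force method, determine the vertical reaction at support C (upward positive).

Release continuity at B by inserting a hinge; the redundant is the internal moment M_B. The primary structure is two simply-supported spans AB and BC.
Discontinuity in slope at B on the released structure — sum the simple-span end rotations:
  span AB: point load 148.1 at a = 0.75: Pab(L + a)/(6LEI) = 109.3/EI
  span AB: triangular load, peak 26: 7w₀L³/(360EI) = 109.2/EI
  span BC: point load 39 at a = 5.34: Pab(L + b)/(6LEI) = 173/EI
  relative rotation θ_0 = (218.5 + 173)/EI = 391.5/EI
A unit hogging moment at B produces rotation L₁/(3EI) + L₂/(3EI) = 4.967/EI.
Slope continuity at B: θ_0 = M_B·4.967/EI, so M_B = 391.5/4.967 = 78.83 kip·ft (hogging).
Span BC, ΣM about C: R_B^{BC}·8.9 = 138.8 + 78.83, so R_B^{BC} = 24.46 kip and R_C = 39 − 24.46 = 14.54 kip.

R_C = 14.54 kip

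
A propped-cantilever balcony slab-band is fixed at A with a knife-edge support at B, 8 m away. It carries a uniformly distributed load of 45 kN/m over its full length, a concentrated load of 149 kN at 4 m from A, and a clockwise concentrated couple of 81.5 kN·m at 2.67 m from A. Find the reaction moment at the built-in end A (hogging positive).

Take the reaction at B as the redundant and release it; the primary structure is a cantilever fixed at A.
Deflection at B on the released cantilever, summing each load's contribution:
  UDL 45: wL⁴/(8EI) = 23040/EI
  point load 149 at a = 4: Pa²(3L − a)/(6EI) = 7947/EI
  clockwise couple 81.5 at a = 2.67: M₀a(2L − a)/(2EI) = 1450/EI
  δ_0 = 32437/EI
Flexibility coefficient — unit upward force at B: δ_{BB} = L³/(3EI) = 170.7/EI.
The prop prevents deflection at B: R_B = δ_0/δ_{BB} = 32437/170.7 = 190.1 kN.
Moment equilibrium about A: M_A = Σ(load moments about A) − R_B·L = 2118 − 190.1×8 = 597 kN·m.

M_A = 597 kN·m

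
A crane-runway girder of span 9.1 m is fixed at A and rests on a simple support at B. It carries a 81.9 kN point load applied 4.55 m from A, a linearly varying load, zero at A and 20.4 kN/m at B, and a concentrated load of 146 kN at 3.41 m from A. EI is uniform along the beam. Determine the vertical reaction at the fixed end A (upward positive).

Take the reaction at B as the redundant and release it; the primary structure is a cantilever fixed at A.
Downward deflection at the released point B due to the loads:
  point load 81.9 at a = 4.55: Pa²(3L − a)/(6EI) = 6429/EI
  triangular load, peak 20.4 at the free end: 11w₀L⁴/(120EI) = 12824/EI
  point load 146 at a = 3.41: Pa²(3L − a)/(6EI) = 6760/EI
  δ_0 = 26012/EI
Flexibility coefficient — unit upward force at B: δ_{BB} = L³/(3EI) = 251.2/EI.
Compatibility at B: δ_0 − R_B·δ_{BB} = 0, so R_B = 26012/251.2 = 103.6 kN.
Vertical equilibrium: R_A = ΣP − R_B = 320.7 − 103.6 = 217.2 kN.

R_A = 217.2 kN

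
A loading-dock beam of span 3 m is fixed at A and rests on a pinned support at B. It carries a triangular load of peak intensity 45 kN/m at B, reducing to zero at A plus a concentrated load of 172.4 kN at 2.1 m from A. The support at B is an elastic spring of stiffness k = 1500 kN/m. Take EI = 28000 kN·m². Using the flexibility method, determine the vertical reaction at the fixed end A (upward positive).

R_A = 196.2 kN

Take the reaction at B as the redundant and release it; the primary structure is a cantilever fixed at A.
Downward deflection at the released point B due to the loads:
  triangular load, peak 45 at the free end: 11w₀L⁴/(120EI) = 334.1/EI
  point load 172.4 at a = 2.1: Pa²(3L − a)/(6EI) = 874.3/EI
  δ_0 = 1208/EI
Flexibility coefficient — unit upward force at B: δ_{BB} = L³/(3EI) = 9/EI.
With EI = 28000 kN·m²: δ_0 = 0.043159 m and δ_{BB} = 0.000321 m/kN.
Compatibility — the spring shortens by R_B/k under the reaction it provides: δ_0 − R_B·δ_{BB} = R_B/k. With 1/k = 0.000667 m/kN, R_B = δ_0 / (δ_{BB} + 1/k) = 0.043159 / (0.000321 + 0.000667) = 43.68 kN.
Vertical equilibrium: R_A = ΣP − R_B = 239.9 − 43.68 = 196.2 kN.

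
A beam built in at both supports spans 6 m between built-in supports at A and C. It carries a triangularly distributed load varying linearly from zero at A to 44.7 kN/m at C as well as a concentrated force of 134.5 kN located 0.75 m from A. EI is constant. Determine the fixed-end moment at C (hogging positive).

Take the two fixed-end moments M_A, M_C as redundants; the released structure is the simple span AC.
On the primary (simply-supported) span, the end slopes from the loading are:
  at A: triangular load, peak 44.7: 7w₀L³/(360EI) = 187.7/EI
  at C: triangular load, peak 44.7: w₀L³/(45EI) = 214.6/EI
  at A: point load 134.5 at a = 0.75: Pab(L + b)/(6LEI) = 165.5/EI
  at C: point load 134.5 at a = 0.75: Pab(L + a)/(6LEI) = 99.3/EI
  θ_A0 = 353.2/EI,  θ_C0 = 313.9/EI
Flexibility coefficients: a unit moment at one end gives L/(3EI) there and L/(6EI) at the far end, so f₁₁ = f₂₂ = 2/EI and f₁₂ = f₂₁ = 1/EI.
Compatibility — zero rotation at each built-in end:
  2 M_A + 1 M_C = 353.2
  1 M_A + 2 M_C = 313.9
Solving the pair gives M_A = 130.9 kN·m and M_C = 91.49 kN·m (hogging).

M_C = 91.49 kN·m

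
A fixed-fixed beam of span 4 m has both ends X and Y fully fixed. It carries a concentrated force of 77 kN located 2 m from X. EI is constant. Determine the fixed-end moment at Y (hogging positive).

M_Y = 38.5 kN·m

Release both end moments; the primary structure is a simply-supported span XY with redundants M_X and M_Y.
End rotations of the released simple span under the applied load (×1/EI):
  at X: point load 77 at a = 2: Pab(L + b)/(6LEI) = 77/EI
  at Y: point load 77 at a = 2: Pab(L + a)/(6LEI) = 77/EI
  θ_X0 = 77/EI,  θ_Y0 = 77/EI
Flexibility coefficients: a unit moment at one end gives L/(3EI) there and L/(6EI) at the far end, so f₁₁ = f₂₂ = 1.333/EI and f₁₂ = f₂₁ = 0.6667/EI.
Compatibility — zero rotation at each built-in end:
  1.333 M_X + 0.6667 M_Y = 77
  0.6667 M_X + 1.333 M_Y = 77
Solving the pair gives M_X = 38.5 kN·m and M_Y = 38.5 kN·m (hogging).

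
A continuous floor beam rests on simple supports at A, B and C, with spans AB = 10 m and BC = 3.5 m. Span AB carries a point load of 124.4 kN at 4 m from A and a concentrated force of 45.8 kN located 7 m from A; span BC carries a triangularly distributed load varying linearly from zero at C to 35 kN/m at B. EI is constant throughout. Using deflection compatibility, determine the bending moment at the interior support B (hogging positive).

M_B = 222.8 kN·m

Take M_B as the redundant. Released structure: two simple spans AB and BC with a hinge at B.
Rotations at B on the released spans (each span's end-slope, ×1/EI):
  span AB: point load 124.4 at a = 4: Pab(L + a)/(6LEI) = 696.6/EI
  span AB: point load 45.8 at a = 7: Pab(L + a)/(6LEI) = 272.5/EI
  span BC: triangular load, peak 35: w₀L³/(45EI) = 33.35/EI
  relative rotation θ_0 = (969.1 + 33.35)/EI = 1002/EI
A unit hogging moment at B produces rotation L₁/(3EI) + L₂/(3EI) = 4.5/EI.
Compatibility: M_B·(L₁+L₂)/(3EI) = θ_0, giving M_B = 222.8 kN·m (hogging).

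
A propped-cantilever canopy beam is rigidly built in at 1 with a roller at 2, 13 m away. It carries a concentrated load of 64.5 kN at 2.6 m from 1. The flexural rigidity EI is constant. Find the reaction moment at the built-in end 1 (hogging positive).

M_1 = 120.7 kN·m

Remove the prop at 2; the released (primary) structure is a cantilever built in at 1.
Downward deflection at the released point 2 due to the loads:
  point load 64.5 at a = 2.6: Pa²(3L − a)/(6EI) = 2645/EI
Flexibility coefficient — unit upward force at 2: δ_{22} = L³/(3EI) = 732.3/EI.
Compatibility at 2: δ_0 − R_2·δ_{22} = 0, so R_2 = 2645/732.3 = 3.612 kN.
Moment equilibrium about 1: M_1 = Σ(load moments about 1) − R_2·L = 167.7 − 3.612×13 = 120.7 kN·m.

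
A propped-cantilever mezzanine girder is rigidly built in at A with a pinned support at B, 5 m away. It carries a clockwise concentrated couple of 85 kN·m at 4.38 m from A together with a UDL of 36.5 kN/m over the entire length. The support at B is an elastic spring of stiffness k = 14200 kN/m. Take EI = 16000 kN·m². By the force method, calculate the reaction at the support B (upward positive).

Remove the prop at B; the released (primary) structure is a cantilever built in at A.
Primary-structure tip deflection at B by superposition:
  clockwise couple 85 at a = 4.38: M₀a(2L − a)/(2EI) = 1046/EI
  UDL 36.5: wL⁴/(8EI) = 2852/EI
  δ_0 = 3898/EI
Flexibility coefficient — unit upward force at B: δ_{BB} = L³/(3EI) = 41.67/EI.
With EI = 16000 kN·m²: δ_0 = 0.24361 m and δ_{BB} = 0.002604 m/kN.
Compatibility — the spring shortens by R_B/k under the reaction it provides: δ_0 − R_B·δ_{BB} = R_B/k. With 1/k = 0.00007 m/kN, R_B = δ_0 / (δ_{BB} + 1/k) = 0.24361 / (0.002604 + 0.00007) = 91.08 kN.

R_B = 91.08 kN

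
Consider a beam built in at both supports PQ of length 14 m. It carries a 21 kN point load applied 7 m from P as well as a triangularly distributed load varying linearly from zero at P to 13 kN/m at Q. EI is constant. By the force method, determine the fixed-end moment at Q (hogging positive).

Take the two fixed-end moments M_P, M_Q as redundants; the released structure is the simple span PQ.
Simple-span end rotations at P and Q under the given loads:
  at P: point load 21 at a = 7: Pab(L + b)/(6LEI) = 257.2/EI
  at Q: point load 21 at a = 7: Pab(L + a)/(6LEI) = 257.2/EI
  at P: triangular load, peak 13: 7w₀L³/(360EI) = 693.6/EI
  at Q: triangular load, peak 13: w₀L³/(45EI) = 792.7/EI
  θ_P0 = 950.9/EI,  θ_Q0 = 1050/EI
Flexibility coefficients: a unit moment at one end gives L/(3EI) there and L/(6EI) at the far end, so f₁₁ = f₂₂ = 4.667/EI and f₁₂ = f₂₁ = 2.333/EI.
Compatibility — zero rotation at each built-in end:
  4.667 M_P + 2.333 M_Q = 950.9
  2.333 M_P + 4.667 M_Q = 1050
Solving the pair gives M_P = 121.7 kN·m and M_Q = 164.2 kN·m (hogging).

M_Q = 164.2 kN·m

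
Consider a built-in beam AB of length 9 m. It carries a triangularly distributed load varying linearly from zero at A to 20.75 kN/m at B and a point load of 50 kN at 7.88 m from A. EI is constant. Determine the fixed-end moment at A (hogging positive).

M_A = 62.13 kN·m

Release both end moments; the primary structure is a simply-supported span AB with redundants M_A and M_B.
Simple-span end rotations at A and B under the given loads:
  at A: triangular load, peak 20.75: 7w₀L³/(360EI) = 294.1/EI
  at B: triangular load, peak 20.75: w₀L³/(45EI) = 336.1/EI
  at A: point load 50 at a = 7.88: Pab(L + b)/(6LEI) = 82.7/EI
  at B: point load 50 at a = 7.88: Pab(L + a)/(6LEI) = 137.9/EI
  θ_A0 = 376.8/EI,  θ_B0 = 474.1/EI
Flexibility coefficients: a unit moment at one end gives L/(3EI) there and L/(6EI) at the far end, so f₁₁ = f₂₂ = 3/EI and f₁₂ = f₂₁ = 1.5/EI.
Compatibility — zero rotation at each built-in end:
  3 M_A + 1.5 M_B = 376.8
  1.5 M_A + 3 M_B = 474.1
Solving the pair gives M_A = 62.13 kN·m and M_B = 127 kN·m (hogging).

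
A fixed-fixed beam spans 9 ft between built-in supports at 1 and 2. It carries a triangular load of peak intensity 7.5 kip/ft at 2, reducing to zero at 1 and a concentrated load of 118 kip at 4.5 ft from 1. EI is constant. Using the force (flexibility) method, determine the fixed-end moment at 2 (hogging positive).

M_2 = 163.1 kip·ft

Take the two fixed-end moments M_1, M_2 as redundants; the released structure is the simple span 12.
End rotations of the released simple span under the applied load (×1/EI):
  at 1: triangular load, peak 7.5: 7w₀L³/(360EI) = 106.3/EI
  at 2: triangular load, peak 7.5: w₀L³/(45EI) = 121.5/EI
  at 1: point load 118 at a = 4.5: Pab(L + b)/(6LEI) = 597.4/EI
  at 2: point load 118 at a = 4.5: Pab(L + a)/(6LEI) = 597.4/EI
  θ_10 = 703.7/EI,  θ_20 = 718.9/EI
Flexibility coefficients: a unit moment at one end gives L/(3EI) there and L/(6EI) at the far end, so f₁₁ = f₂₂ = 3/EI and f₁₂ = f₂₁ = 1.5/EI.
Compatibility — zero rotation at each built-in end:
  3 M_1 + 1.5 M_2 = 703.7
  1.5 M_1 + 3 M_2 = 718.9
Solving the pair gives M_1 = 153 kip·ft and M_2 = 163.1 kip·ft (hogging).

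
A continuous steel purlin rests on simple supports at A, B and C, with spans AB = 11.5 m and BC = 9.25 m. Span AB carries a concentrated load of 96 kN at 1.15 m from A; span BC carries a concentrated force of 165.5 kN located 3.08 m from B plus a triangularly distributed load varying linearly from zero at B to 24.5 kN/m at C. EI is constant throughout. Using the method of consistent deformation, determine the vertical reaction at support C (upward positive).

Take M_B as the redundant. Released structure: two simple spans AB and BC with a hinge at B.
Discontinuity in slope at B on the released structure — sum the simple-span end rotations:
  span AB: point load 96 at a = 1.15: Pab(L + a)/(6LEI) = 209.5/EI
  span BC: point load 165.5 at a = 3.08: Pab(L + b)/(6LEI) = 873.8/EI
  span BC: triangular load, peak 24.5: 7w₀L³/(360EI) = 377/EI
  relative rotation θ_0 = (209.5 + 1251)/EI = 1460/EI
A unit hogging moment at B produces rotation L₁/(3EI) + L₂/(3EI) = 6.917/EI.
Slope continuity at B: θ_0 = M_B·6.917/EI, so M_B = 1460/6.917 = 211.1 kN·m (hogging).
Span BC, ΣM about C: R_B^{BC}·9.25 = 1371 + 211.1, so R_B^{BC} = 171 kN and R_C = 278.8 − 171 = 107.8 kN.

R_C = 107.8 kN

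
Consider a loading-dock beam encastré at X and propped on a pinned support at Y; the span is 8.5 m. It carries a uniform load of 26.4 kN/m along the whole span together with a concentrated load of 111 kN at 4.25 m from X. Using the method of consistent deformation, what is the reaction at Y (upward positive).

Remove the prop at Y; the released (primary) structure is a cantilever built in at X.
Deflection at Y on the released cantilever, summing each load's contribution:
  UDL 26.4: wL⁴/(8EI) = 17226/EI
  point load 111 at a = 4.25: Pa²(3L − a)/(6EI) = 7101/EI
  δ_0 = 24327/EI
Flexibility coefficient — unit upward force at Y: δ_{YY} = L³/(3EI) = 204.7/EI.
The prop prevents deflection at Y: R_Y = δ_0/δ_{YY} = 24327/204.7 = 118.8 kN.

R_Y = 118.8 kN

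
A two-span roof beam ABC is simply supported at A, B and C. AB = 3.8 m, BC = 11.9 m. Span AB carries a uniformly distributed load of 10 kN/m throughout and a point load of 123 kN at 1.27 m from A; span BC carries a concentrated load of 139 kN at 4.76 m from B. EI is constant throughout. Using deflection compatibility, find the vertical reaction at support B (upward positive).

R_B = 234.4 kN

Release continuity at B by inserting a hinge; the redundant is the internal moment M_B. The primary structure is two simply-supported spans AB and BC.
Discontinuity in slope at B on the released structure — sum the simple-span end rotations:
  span AB: UDL 10: wL³/(24EI) = 22.86/EI
  span AB: point load 123 at a = 1.27: Pab(L + a)/(6LEI) = 87.88/EI
  span BC: point load 139 at a = 4.76: Pab(L + b)/(6LEI) = 1260/EI
  relative rotation θ_0 = (110.7 + 1260)/EI = 1371/EI
A unit hogging moment at B produces rotation L₁/(3EI) + L₂/(3EI) = 5.233/EI.
Slope continuity at B: θ_0 = M_B·5.233/EI, so M_B = 1371/5.233 = 261.9 kN·m (hogging).
Span AB, ΣM about A with M_B applied at B: R_B^{AB}·3.8 = 228.4 + 261.9, so R_B^{AB} = 129 kN and R_A = 161 − 129 = 31.98 kN.
Span BC, ΣM about C: R_B^{BC}·11.9 = 992.5 + 261.9, so R_B^{BC} = 105.4 kN and R_C = 139 − 105.4 = 33.59 kN.
R_B = 129 + 105.4 = 234.4 kN.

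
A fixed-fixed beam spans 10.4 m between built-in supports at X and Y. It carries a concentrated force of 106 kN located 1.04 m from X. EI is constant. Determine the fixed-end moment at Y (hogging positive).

M_Y = 9.922 kN·m

Take the two fixed-end moments M_X, M_Y as redundants; the released structure is the simple span XY.
End rotations of the released simple span under the applied load (×1/EI):
  at X: point load 106 at a = 1.04: Pab(L + b)/(6LEI) = 326.8/EI
  at Y: point load 106 at a = 1.04: Pab(L + a)/(6LEI) = 189.2/EI
  θ_X0 = 326.8/EI,  θ_Y0 = 189.2/EI
Flexibility coefficients: a unit moment at one end gives L/(3EI) there and L/(6EI) at the far end, so f₁₁ = f₂₂ = 3.467/EI and f₁₂ = f₂₁ = 1.733/EI.
Compatibility — zero rotation at each built-in end:
  3.467 M_X + 1.733 M_Y = 326.8
  1.733 M_X + 3.467 M_Y = 189.2
Solving the pair gives M_X = 89.29 kN·m and M_Y = 9.922 kN·m (hogging).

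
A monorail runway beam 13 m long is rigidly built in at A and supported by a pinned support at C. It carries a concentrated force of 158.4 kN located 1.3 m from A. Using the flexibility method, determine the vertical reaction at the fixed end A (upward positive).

R_A = 156.1 kN

Take the reaction at C as the redundant and release it; the primary structure is a cantilever fixed at A.
Primary-structure tip deflection at C by superposition:
  point load 158.4 at a = 1.3: Pa²(3L − a)/(6EI) = 1682/EI
Tip deflection under a unit load at C: L³/(3EI) = 732.3/EI.
Compatibility at C: δ_0 − R_C·δ_{CC} = 0, so R_C = 1682/732.3 = 2.297 kN.
Vertical equilibrium: R_A = ΣP − R_C = 158.4 − 2.297 = 156.1 kN.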